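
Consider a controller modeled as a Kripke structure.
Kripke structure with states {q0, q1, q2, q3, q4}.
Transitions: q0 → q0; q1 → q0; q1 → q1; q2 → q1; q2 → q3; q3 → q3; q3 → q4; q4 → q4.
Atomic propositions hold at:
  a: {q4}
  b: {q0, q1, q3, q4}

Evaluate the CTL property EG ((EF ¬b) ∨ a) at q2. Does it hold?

Sat(¬b) = {q2}
EF ¬b: least fixpoint, start Z0 = {q2}, add states with some successor in Z. Already a fixed point.
Sat(EF ¬b) = {q2}
Sat((EF ¬b) ∨ a) = {q2, q4}
EG ((EF ¬b) ∨ a): greatest fixpoint, start Z0 = {q2, q4}, keep only states in Sat with some successor in Z. Z1 = {q4}; fixed.
Sat(EG ((EF ¬b) ∨ a)) = {q4}
q2 ∉ Sat(EG ((EF ¬b) ∨ a)) = {q4}, so the formula does not hold at q2.

No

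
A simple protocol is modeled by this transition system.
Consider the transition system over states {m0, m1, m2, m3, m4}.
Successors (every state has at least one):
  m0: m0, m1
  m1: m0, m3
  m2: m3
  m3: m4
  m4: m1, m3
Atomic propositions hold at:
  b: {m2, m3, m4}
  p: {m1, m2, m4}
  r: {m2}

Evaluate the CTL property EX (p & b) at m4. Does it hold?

Sat(p & b) = {m2, m4}
Sat(EX (p & b)) = {s : some successor in {m2, m4}} = {m3}
m4 ∉ Sat(EX (p & b)) = {m3}, so the formula does not hold at m4.

No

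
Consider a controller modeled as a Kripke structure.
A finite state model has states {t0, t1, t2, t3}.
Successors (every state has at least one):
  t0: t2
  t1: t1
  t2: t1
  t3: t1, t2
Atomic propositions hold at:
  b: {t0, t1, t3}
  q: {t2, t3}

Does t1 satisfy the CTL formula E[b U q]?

No

E[b U q]: least fixpoint, start Z0 = Sat(q) = {t2, t3}, add states in Sat(b) with some successor in Z. Z1 = {t0, t2, t3}; fixed.
Sat(E[b U q]) = {t0, t2, t3}
t1 ∉ Sat(E[b U q]) = {t0, t2, t3}, so the formula does not hold at t1.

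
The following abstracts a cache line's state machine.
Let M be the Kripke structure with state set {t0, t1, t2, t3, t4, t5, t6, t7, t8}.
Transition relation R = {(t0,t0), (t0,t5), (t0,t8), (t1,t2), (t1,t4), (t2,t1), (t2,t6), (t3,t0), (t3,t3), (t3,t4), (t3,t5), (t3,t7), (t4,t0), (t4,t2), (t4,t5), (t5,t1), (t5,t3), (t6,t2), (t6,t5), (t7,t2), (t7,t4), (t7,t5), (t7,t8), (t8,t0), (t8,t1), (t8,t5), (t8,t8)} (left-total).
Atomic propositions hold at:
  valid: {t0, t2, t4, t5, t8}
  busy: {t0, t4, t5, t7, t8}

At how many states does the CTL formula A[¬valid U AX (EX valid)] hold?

Sat(¬valid) = {t1, t3, t6, t7}
Sat(EX valid) = {s : some successor in {t0, t2, t4, t5, t8}} = {t0, t1, t3, t4, t6, t7, t8}
Sat(AX (EX valid)) = {s : every successor in {t0, t1, t3, t4, t6, t7, t8}} = {t2, t5}
A[¬valid U AX (EX valid)]: least fixpoint, start Z0 = Sat(AX (EX valid)) = {t2, t5}, add states in Sat(¬valid) with every successor in Z. Z1 = {t2, t5, t6}; fixed.
Sat(A[¬valid U AX (EX valid)]) = {t2, t5, t6}
|Sat(A[¬valid U AX (EX valid)])| = |{t2, t5, t6}| = 3.

3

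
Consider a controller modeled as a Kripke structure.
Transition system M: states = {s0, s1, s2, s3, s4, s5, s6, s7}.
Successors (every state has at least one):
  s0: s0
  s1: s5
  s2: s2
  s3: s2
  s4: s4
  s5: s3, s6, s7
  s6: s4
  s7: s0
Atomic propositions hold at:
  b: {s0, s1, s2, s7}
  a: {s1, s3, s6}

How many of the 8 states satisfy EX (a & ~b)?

Sat(~b) = {s3, s4, s5, s6}
Sat(a & ~b) = {s3, s6}
Sat(EX (a & ~b)) = {s : some successor in {s3, s6}} = {s5}
|Sat(EX (a & ~b))| = |{s5}| = 1.

1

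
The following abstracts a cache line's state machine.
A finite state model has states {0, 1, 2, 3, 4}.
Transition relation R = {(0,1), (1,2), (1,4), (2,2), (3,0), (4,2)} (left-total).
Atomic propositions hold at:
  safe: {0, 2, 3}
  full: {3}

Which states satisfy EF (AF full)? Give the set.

AF full: least fixpoint, start Z0 = {3}, add states with every successor in Z. Already a fixed point.
Sat(AF full) = {3}
EF (AF full): least fixpoint, start Z0 = {3}, add states with some successor in Z. Already a fixed point.
Sat(EF (AF full)) = {3}

{3}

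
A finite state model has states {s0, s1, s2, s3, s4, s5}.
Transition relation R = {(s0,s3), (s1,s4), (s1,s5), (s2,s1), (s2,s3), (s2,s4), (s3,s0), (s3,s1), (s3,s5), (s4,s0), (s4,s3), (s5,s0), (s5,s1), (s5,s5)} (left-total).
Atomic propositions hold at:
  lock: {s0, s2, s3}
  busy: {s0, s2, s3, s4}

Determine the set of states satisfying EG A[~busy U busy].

Sat(~busy) = {s1, s5}
A[~busy U busy]: least fixpoint, start Z0 = Sat(busy) = {s0, s2, s3, s4}, add states in Sat(~busy) with every successor in Z. Already a fixed point.
Sat(A[~busy U busy]) = {s0, s2, s3, s4}
EG A[~busy U busy]: greatest fixpoint, start Z0 = {s0, s2, s3, s4}, keep only states in Sat with some successor in Z. Already a fixed point.
Sat(EG A[~busy U busy]) = {s0, s2, s3, s4}

{s0, s2, s3, s4}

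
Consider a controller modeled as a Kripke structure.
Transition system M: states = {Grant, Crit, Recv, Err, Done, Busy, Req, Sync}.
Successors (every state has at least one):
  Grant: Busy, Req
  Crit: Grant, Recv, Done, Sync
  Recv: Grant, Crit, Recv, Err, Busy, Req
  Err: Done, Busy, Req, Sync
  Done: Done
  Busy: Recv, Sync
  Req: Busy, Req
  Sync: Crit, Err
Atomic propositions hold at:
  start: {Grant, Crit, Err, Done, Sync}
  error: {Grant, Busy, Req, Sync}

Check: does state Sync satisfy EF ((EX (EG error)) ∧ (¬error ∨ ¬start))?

Yes

EG error: greatest fixpoint, start Z0 = {Grant, Busy, Req, Sync}, keep only states in Sat with some successor in Z. Z1 = {Grant, Busy, Req}; Z2 = {Grant, Req}; fixed.
Sat(EG error) = {Grant, Req}
Sat(EX (EG error)) = {s : some successor in {Grant, Req}} = {Grant, Crit, Recv, Err, Req}
Sat(¬error) = {Crit, Recv, Err, Done}
Sat(¬start) = {Recv, Busy, Req}
Sat(¬error ∨ ¬start) = {Crit, Recv, Err, Done, Busy, Req}
Sat((EX (EG error)) ∧ (¬error ∨ ¬start)) = {Crit, Recv, Err, Req}
EF ((EX (EG error)) ∧ (¬error ∨ ¬start)): least fixpoint, start Z0 = {Crit, Recv, Err, Req}, add states with some successor in Z. Z1 = {Grant, Crit, Recv, Err, Busy, Req, Sync}; fixed.
Sat(EF ((EX (EG error)) ∧ (¬error ∨ ¬start))) = {Grant, Crit, Recv, Err, Busy, Req, Sync}
Sync ∈ Sat(EF ((EX (EG error)) ∧ (¬error ∨ ¬start))) = {Grant, Crit, Recv, Err, Busy, Req, Sync}, so the formula holds at Sync.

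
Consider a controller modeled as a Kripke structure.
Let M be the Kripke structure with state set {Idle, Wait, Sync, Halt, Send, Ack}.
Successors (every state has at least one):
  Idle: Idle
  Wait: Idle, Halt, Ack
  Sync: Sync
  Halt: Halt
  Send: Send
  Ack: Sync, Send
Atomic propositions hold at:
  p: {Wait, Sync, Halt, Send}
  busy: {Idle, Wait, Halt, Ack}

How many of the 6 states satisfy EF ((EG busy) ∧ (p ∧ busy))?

EG busy: greatest fixpoint, start Z0 = {Idle, Wait, Halt, Ack}, keep only states in Sat with some successor in Z. Z1 = {Idle, Wait, Halt}; fixed.
Sat(EG busy) = {Idle, Wait, Halt}
Sat(p ∧ busy) = {Wait, Halt}
Sat((EG busy) ∧ (p ∧ busy)) = {Wait, Halt}
EF ((EG busy) ∧ (p ∧ busy)): least fixpoint, start Z0 = {Wait, Halt}, add states with some successor in Z. Already a fixed point.
Sat(EF ((EG busy) ∧ (p ∧ busy))) = {Wait, Halt}
|Sat(EF ((EG busy) ∧ (p ∧ busy)))| = |{Wait, Halt}| = 2.

2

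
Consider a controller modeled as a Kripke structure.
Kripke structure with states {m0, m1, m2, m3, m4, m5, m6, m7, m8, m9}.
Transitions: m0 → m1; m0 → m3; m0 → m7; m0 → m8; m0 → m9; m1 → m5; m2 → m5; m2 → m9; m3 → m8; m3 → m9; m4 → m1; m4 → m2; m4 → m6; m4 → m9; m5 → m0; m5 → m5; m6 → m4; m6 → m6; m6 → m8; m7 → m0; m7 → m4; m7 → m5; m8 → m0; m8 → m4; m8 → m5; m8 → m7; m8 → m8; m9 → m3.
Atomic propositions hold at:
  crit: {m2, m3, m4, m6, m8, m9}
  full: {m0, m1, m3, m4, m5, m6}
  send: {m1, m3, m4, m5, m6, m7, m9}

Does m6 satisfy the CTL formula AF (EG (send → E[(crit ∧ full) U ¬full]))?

Yes

Sat(crit ∧ full) = {m3, m4, m6}
Sat(¬full) = {m2, m7, m8, m9}
E[(crit ∧ full) U ¬full]: least fixpoint, start Z0 = Sat(¬full) = {m2, m7, m8, m9}, add states in Sat(crit ∧ full) with some successor in Z. Z1 = {m2, m3, m4, m6, m7, m8, m9}; fixed.
Sat(E[(crit ∧ full) U ¬full]) = {m2, m3, m4, m6, m7, m8, m9}
Sat(send → E[(crit ∧ full) U ¬full]) = {m0, m2, m3, m4, m6, m7, m8, m9}
EG (send → E[(crit ∧ full) U ¬full]): greatest fixpoint, start Z0 = {m0, m2, m3, m4, m6, m7, m8, m9}, keep only states in Sat with some successor in Z. Already a fixed point.
Sat(EG (send → E[(crit ∧ full) U ¬full])) = {m0, m2, m3, m4, m6, m7, m8, m9}
AF (EG (send → E[(crit ∧ full) U ¬full])): least fixpoint, start Z0 = {m0, m2, m3, m4, m6, m7, m8, m9}, add states with every successor in Z. Already a fixed point.
Sat(AF (EG (send → E[(crit ∧ full) U ¬full]))) = {m0, m2, m3, m4, m6, m7, m8, m9}
m6 ∈ Sat(AF (EG (send → E[(crit ∧ full) U ¬full]))) = {m0, m2, m3, m4, m6, m7, m8, m9}, so the formula holds at m6.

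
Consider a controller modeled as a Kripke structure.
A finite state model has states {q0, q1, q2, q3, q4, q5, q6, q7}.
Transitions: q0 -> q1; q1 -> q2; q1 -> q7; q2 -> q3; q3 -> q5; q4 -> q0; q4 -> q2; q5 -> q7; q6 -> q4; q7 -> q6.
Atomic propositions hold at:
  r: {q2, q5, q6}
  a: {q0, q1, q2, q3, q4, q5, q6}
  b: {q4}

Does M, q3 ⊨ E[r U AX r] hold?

Yes

Sat(AX r) = {s : every successor in {q2, q5, q6}} = {q3, q7}
E[r U AX r]: least fixpoint, start Z0 = Sat(AX r) = {q3, q7}, add states in Sat(r) with some successor in Z. Z1 = {q2, q3, q5, q7}; fixed.
Sat(E[r U AX r]) = {q2, q3, q5, q7}
q3 ∈ Sat(E[r U AX r]) = {q2, q3, q5, q7}, so the formula holds at q3.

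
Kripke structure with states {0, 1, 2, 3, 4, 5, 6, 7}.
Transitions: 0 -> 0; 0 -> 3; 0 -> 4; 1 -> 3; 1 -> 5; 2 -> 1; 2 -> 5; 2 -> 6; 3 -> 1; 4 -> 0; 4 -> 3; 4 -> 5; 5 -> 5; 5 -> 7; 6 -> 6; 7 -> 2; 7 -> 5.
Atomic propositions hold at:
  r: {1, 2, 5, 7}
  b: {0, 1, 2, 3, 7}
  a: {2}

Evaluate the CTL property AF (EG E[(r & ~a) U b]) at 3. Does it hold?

Yes

Sat(~a) = {0, 1, 3, 4, 5, 6, 7}
Sat(r & ~a) = {1, 5, 7}
E[(r & ~a) U b]: least fixpoint, start Z0 = Sat(b) = {0, 1, 2, 3, 7}, add states in Sat(r & ~a) with some successor in Z. Z1 = {0, 1, 2, 3, 5, 7}; fixed.
Sat(E[(r & ~a) U b]) = {0, 1, 2, 3, 5, 7}
EG E[(r & ~a) U b]: greatest fixpoint, start Z0 = {0, 1, 2, 3, 5, 7}, keep only states in Sat with some successor in Z. Already a fixed point.
Sat(EG E[(r & ~a) U b]) = {0, 1, 2, 3, 5, 7}
AF (EG E[(r & ~a) U b]): least fixpoint, start Z0 = {0, 1, 2, 3, 5, 7}, add states with every successor in Z. Z1 = {0, 1, 2, 3, 4, 5, 7}; fixed.
Sat(AF (EG E[(r & ~a) U b])) = {0, 1, 2, 3, 4, 5, 7}
3 ∈ Sat(AF (EG E[(r & ~a) U b])) = {0, 1, 2, 3, 4, 5, 7}, so the formula holds at 3.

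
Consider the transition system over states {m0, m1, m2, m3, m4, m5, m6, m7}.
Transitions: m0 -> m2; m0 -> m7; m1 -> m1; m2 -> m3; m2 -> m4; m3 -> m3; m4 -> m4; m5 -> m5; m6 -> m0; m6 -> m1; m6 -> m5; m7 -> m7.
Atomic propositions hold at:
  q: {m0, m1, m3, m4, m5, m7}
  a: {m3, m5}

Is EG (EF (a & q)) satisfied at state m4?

No

Sat(a & q) = {m3, m5}
EF (a & q): least fixpoint, start Z0 = {m3, m5}, add states with some successor in Z. Z1 = {m2, m3, m5, m6}; Z2 = {m0, m2, m3, m5, m6}; fixed.
Sat(EF (a & q)) = {m0, m2, m3, m5, m6}
EG (EF (a & q)): greatest fixpoint, start Z0 = {m0, m2, m3, m5, m6}, keep only states in Sat with some successor in Z. Already a fixed point.
Sat(EG (EF (a & q))) = {m0, m2, m3, m5, m6}
m4 ∉ Sat(EG (EF (a & q))) = {m0, m2, m3, m5, m6}, so the formula does not hold at m4.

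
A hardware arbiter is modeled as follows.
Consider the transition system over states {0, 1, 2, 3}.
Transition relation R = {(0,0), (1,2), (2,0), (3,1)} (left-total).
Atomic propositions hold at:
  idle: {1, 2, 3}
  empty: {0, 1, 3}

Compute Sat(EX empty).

Sat(EX empty) = {s : some successor in {0, 1, 3}} = {0, 2, 3}

{0, 2, 3}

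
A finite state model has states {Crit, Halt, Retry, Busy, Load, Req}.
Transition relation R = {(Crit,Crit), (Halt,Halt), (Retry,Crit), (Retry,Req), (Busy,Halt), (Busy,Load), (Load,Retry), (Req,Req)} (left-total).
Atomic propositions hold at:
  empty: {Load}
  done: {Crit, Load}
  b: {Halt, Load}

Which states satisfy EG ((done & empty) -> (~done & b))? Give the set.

Sat(done & empty) = {Load}
Sat(~done) = {Halt, Retry, Busy, Req}
Sat(~done & b) = {Halt}
Sat((done & empty) -> (~done & b)) = {Crit, Halt, Retry, Busy, Req}
EG ((done & empty) -> (~done & b)): greatest fixpoint, start Z0 = {Crit, Halt, Retry, Busy, Req}, keep only states in Sat with some successor in Z. Already a fixed point.
Sat(EG ((done & empty) -> (~done & b))) = {Crit, Halt, Retry, Busy, Req}

{Crit, Halt, Retry, Busy, Req}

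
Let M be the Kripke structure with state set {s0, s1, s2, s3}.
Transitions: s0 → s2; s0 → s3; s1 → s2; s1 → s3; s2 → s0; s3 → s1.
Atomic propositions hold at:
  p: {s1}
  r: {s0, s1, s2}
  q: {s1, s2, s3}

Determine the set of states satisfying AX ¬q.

{s2}

Sat(¬q) = {s0}
Sat(AX ¬q) = {s : every successor in {s0}} = {s2}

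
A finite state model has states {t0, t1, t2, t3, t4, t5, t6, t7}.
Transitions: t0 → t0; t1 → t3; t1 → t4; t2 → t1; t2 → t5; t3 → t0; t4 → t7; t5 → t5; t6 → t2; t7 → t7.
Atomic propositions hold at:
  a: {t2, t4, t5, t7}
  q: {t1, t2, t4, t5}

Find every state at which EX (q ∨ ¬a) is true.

{t0, t1, t2, t3, t5, t6}

Sat(¬a) = {t0, t1, t3, t6}
Sat(q ∨ ¬a) = {t0, t1, t2, t3, t4, t5, t6}
Sat(EX (q ∨ ¬a)) = {s : some successor in {t0, t1, t2, t3, t4, t5, t6}} = {t0, t1, t2, t3, t5, t6}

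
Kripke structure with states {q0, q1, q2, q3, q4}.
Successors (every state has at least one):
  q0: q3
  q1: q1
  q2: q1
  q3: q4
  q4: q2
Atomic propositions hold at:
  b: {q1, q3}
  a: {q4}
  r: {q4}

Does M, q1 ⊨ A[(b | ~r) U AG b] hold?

Yes

Sat(~r) = {q0, q1, q2, q3}
Sat(b | ~r) = {q0, q1, q2, q3}
AG b: greatest fixpoint, start Z0 = {q1, q3}, keep only states in Sat with every successor in Z. Z1 = {q1}; fixed.
Sat(AG b) = {q1}
A[(b | ~r) U AG b]: least fixpoint, start Z0 = Sat(AG b) = {q1}, add states in Sat(b | ~r) with every successor in Z. Z1 = {q1, q2}; fixed.
Sat(A[(b | ~r) U AG b]) = {q1, q2}
q1 ∈ Sat(A[(b | ~r) U AG b]) = {q1, q2}, so the formula holds at q1.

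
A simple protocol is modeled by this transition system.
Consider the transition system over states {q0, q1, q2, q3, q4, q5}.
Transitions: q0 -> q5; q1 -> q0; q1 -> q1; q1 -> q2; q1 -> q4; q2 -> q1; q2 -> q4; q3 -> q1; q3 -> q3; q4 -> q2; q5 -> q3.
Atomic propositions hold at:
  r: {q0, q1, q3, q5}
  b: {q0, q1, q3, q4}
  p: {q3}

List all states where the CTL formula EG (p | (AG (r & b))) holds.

{q3}

Sat(r & b) = {q0, q1, q3}
AG (r & b): greatest fixpoint, start Z0 = {q0, q1, q3}, keep only states in Sat with every successor in Z. Z1 = {q3}; Z2 = ∅; fixed.
Sat(AG (r & b)) = ∅
Sat(p | (AG (r & b))) = {q3}
EG (p | (AG (r & b))): greatest fixpoint, start Z0 = {q3}, keep only states in Sat with some successor in Z. Already a fixed point.
Sat(EG (p | (AG (r & b)))) = {q3}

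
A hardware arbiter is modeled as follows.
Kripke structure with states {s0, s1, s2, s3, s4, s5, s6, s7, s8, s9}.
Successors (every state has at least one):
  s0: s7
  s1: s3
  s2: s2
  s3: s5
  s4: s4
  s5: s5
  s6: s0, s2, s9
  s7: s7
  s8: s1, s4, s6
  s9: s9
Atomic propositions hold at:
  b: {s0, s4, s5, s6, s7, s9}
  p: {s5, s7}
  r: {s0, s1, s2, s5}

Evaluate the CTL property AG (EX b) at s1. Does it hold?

No

Sat(EX b) = {s : some successor in {s0, s4, s5, s6, s7, s9}} = {s0, s3, s4, s5, s6, s7, s8, s9}
AG (EX b): greatest fixpoint, start Z0 = {s0, s3, s4, s5, s6, s7, s8, s9}, keep only states in Sat with every successor in Z. Z1 = {s0, s3, s4, s5, s7, s9}; fixed.
Sat(AG (EX b)) = {s0, s3, s4, s5, s7, s9}
s1 ∉ Sat(AG (EX b)) = {s0, s3, s4, s5, s7, s9}, so the formula does not hold at s1.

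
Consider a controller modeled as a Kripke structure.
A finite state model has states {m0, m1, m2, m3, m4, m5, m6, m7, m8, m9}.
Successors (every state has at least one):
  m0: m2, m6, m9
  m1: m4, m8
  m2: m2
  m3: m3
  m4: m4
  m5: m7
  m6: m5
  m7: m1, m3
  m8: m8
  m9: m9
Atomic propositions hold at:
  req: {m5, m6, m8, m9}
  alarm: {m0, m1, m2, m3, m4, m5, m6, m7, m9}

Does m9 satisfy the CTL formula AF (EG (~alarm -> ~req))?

Sat(~alarm) = {m8}
Sat(~req) = {m0, m1, m2, m3, m4, m7}
Sat(~alarm -> ~req) = {m0, m1, m2, m3, m4, m5, m6, m7, m9}
EG (~alarm -> ~req): greatest fixpoint, start Z0 = {m0, m1, m2, m3, m4, m5, m6, m7, m9}, keep only states in Sat with some successor in Z. Already a fixed point.
Sat(EG (~alarm -> ~req)) = {m0, m1, m2, m3, m4, m5, m6, m7, m9}
AF (EG (~alarm -> ~req)): least fixpoint, start Z0 = {m0, m1, m2, m3, m4, m5, m6, m7, m9}, add states with every successor in Z. Already a fixed point.
Sat(AF (EG (~alarm -> ~req))) = {m0, m1, m2, m3, m4, m5, m6, m7, m9}
m9 ∈ Sat(AF (EG (~alarm -> ~req))) = {m0, m1, m2, m3, m4, m5, m6, m7, m9}, so the formula holds at m9.

Yes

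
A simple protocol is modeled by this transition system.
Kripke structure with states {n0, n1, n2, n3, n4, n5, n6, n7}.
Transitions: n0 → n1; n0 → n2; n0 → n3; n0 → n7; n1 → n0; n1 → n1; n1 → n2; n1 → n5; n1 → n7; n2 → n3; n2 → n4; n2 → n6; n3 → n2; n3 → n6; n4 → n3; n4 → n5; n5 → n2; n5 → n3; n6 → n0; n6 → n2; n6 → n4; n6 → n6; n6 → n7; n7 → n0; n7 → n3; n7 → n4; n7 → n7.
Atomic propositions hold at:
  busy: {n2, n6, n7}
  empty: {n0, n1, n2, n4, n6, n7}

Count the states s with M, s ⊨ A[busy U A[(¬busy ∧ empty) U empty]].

Sat(¬busy) = {n0, n1, n3, n4, n5}
Sat(¬busy ∧ empty) = {n0, n1, n4}
A[(¬busy ∧ empty) U empty]: least fixpoint, start Z0 = Sat(empty) = {n0, n1, n2, n4, n6, n7}, add states in Sat(¬busy ∧ empty) with every successor in Z. Already a fixed point.
Sat(A[(¬busy ∧ empty) U empty]) = {n0, n1, n2, n4, n6, n7}
A[busy U A[(¬busy ∧ empty) U empty]]: least fixpoint, start Z0 = Sat(A[(¬busy ∧ empty) U empty]) = {n0, n1, n2, n4, n6, n7}, add states in Sat(busy) with every successor in Z. Already a fixed point.
Sat(A[busy U A[(¬busy ∧ empty) U empty]]) = {n0, n1, n2, n4, n6, n7}
|Sat(A[busy U A[(¬busy ∧ empty) U empty]])| = |{n0, n1, n2, n4, n6, n7}| = 6.

6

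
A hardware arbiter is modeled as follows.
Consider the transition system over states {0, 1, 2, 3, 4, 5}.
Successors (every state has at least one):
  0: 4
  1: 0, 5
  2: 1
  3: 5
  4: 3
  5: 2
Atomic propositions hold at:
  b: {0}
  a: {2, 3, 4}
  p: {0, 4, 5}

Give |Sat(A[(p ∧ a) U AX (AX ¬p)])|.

Sat(p ∧ a) = {4}
Sat(¬p) = {1, 2, 3}
Sat(AX ¬p) = {s : every successor in {1, 2, 3}} = {2, 4, 5}
Sat(AX (AX ¬p)) = {s : every successor in {2, 4, 5}} = {0, 3, 5}
A[(p ∧ a) U AX (AX ¬p)]: least fixpoint, start Z0 = Sat(AX (AX ¬p)) = {0, 3, 5}, add states in Sat(p ∧ a) with every successor in Z. Z1 = {0, 3, 4, 5}; fixed.
Sat(A[(p ∧ a) U AX (AX ¬p)]) = {0, 3, 4, 5}
|Sat(A[(p ∧ a) U AX (AX ¬p)])| = |{0, 3, 4, 5}| = 4.

4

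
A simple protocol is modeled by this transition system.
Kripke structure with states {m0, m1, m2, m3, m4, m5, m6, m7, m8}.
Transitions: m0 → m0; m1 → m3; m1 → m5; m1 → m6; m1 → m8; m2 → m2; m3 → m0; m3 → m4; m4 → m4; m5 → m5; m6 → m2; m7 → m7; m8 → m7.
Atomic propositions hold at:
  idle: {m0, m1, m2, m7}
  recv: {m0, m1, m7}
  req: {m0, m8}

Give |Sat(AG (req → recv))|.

Sat(req → recv) = {m0, m1, m2, m3, m4, m5, m6, m7}
AG (req → recv): greatest fixpoint, start Z0 = {m0, m1, m2, m3, m4, m5, m6, m7}, keep only states in Sat with every successor in Z. Z1 = {m0, m2, m3, m4, m5, m6, m7}; fixed.
Sat(AG (req → recv)) = {m0, m2, m3, m4, m5, m6, m7}
|Sat(AG (req → recv))| = |{m0, m2, m3, m4, m5, m6, m7}| = 7.

7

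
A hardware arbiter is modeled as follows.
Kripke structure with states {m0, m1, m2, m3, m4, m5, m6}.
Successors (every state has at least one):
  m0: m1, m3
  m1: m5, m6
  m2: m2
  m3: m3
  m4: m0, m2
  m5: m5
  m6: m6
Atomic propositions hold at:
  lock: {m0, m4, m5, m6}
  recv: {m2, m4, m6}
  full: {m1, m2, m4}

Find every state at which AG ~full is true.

Sat(~full) = {m0, m3, m5, m6}
AG ~full: greatest fixpoint, start Z0 = {m0, m3, m5, m6}, keep only states in Sat with every successor in Z. Z1 = {m3, m5, m6}; fixed.
Sat(AG ~full) = {m3, m5, m6}

{m3, m5, m6}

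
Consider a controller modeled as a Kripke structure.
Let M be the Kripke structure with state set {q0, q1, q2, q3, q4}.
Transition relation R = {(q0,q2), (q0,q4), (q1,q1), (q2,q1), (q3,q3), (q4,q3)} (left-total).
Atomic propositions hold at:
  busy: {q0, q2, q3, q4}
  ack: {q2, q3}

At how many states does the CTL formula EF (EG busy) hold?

3

EG busy: greatest fixpoint, start Z0 = {q0, q2, q3, q4}, keep only states in Sat with some successor in Z. Z1 = {q0, q3, q4}; fixed.
Sat(EG busy) = {q0, q3, q4}
EF (EG busy): least fixpoint, start Z0 = {q0, q3, q4}, add states with some successor in Z. Already a fixed point.
Sat(EF (EG busy)) = {q0, q3, q4}
|Sat(EF (EG busy))| = |{q0, q3, q4}| = 3.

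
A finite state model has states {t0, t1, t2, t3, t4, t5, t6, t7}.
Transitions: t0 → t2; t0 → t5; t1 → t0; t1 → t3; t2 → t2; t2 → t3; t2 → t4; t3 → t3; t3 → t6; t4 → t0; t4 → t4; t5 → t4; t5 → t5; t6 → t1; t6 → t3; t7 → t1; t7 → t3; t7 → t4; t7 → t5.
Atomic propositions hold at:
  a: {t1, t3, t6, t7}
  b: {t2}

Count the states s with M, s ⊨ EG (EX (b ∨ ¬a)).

Sat(¬a) = {t0, t2, t4, t5}
Sat(b ∨ ¬a) = {t0, t2, t4, t5}
Sat(EX (b ∨ ¬a)) = {s : some successor in {t0, t2, t4, t5}} = {t0, t1, t2, t4, t5, t7}
EG (EX (b ∨ ¬a)): greatest fixpoint, start Z0 = {t0, t1, t2, t4, t5, t7}, keep only states in Sat with some successor in Z. Already a fixed point.
Sat(EG (EX (b ∨ ¬a))) = {t0, t1, t2, t4, t5, t7}
|Sat(EG (EX (b ∨ ¬a)))| = |{t0, t1, t2, t4, t5, t7}| = 6.

6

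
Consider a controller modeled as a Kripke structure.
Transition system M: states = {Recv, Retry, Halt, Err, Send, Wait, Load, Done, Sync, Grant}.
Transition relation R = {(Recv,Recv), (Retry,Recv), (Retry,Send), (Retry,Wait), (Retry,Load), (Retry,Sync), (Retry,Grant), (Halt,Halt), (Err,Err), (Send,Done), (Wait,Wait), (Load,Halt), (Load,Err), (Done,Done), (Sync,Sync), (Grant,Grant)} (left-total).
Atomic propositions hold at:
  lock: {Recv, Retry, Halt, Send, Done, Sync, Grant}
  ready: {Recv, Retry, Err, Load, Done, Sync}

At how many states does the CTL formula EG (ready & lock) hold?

Sat(ready & lock) = {Recv, Retry, Done, Sync}
EG (ready & lock): greatest fixpoint, start Z0 = {Recv, Retry, Done, Sync}, keep only states in Sat with some successor in Z. Already a fixed point.
Sat(EG (ready & lock)) = {Recv, Retry, Done, Sync}
|Sat(EG (ready & lock))| = |{Recv, Retry, Done, Sync}| = 4.

4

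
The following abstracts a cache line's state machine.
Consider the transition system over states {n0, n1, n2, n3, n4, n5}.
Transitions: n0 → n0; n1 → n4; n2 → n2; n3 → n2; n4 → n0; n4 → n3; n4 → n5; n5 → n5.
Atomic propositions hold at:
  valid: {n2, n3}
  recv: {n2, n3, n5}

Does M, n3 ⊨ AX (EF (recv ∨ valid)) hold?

Sat(recv ∨ valid) = {n2, n3, n5}
EF (recv ∨ valid): least fixpoint, start Z0 = {n2, n3, n5}, add states with some successor in Z. Z1 = {n2, n3, n4, n5}; Z2 = {n1, n2, n3, n4, n5}; fixed.
Sat(EF (recv ∨ valid)) = {n1, n2, n3, n4, n5}
Sat(AX (EF (recv ∨ valid))) = {s : every successor in {n1, n2, n3, n4, n5}} = {n1, n2, n3, n5}
n3 ∈ Sat(AX (EF (recv ∨ valid))) = {n1, n2, n3, n5}, so the formula holds at n3.

Yes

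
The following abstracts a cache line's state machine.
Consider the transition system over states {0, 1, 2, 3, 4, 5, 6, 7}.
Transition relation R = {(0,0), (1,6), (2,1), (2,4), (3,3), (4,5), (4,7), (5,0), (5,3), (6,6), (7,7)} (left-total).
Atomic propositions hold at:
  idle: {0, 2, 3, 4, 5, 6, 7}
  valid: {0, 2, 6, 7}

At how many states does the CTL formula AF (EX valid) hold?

7

Sat(EX valid) = {s : some successor in {0, 2, 6, 7}} = {0, 1, 4, 5, 6, 7}
AF (EX valid): least fixpoint, start Z0 = {0, 1, 4, 5, 6, 7}, add states with every successor in Z. Z1 = {0, 1, 2, 4, 5, 6, 7}; fixed.
Sat(AF (EX valid)) = {0, 1, 2, 4, 5, 6, 7}
|Sat(AF (EX valid))| = |{0, 1, 2, 4, 5, 6, 7}| = 7.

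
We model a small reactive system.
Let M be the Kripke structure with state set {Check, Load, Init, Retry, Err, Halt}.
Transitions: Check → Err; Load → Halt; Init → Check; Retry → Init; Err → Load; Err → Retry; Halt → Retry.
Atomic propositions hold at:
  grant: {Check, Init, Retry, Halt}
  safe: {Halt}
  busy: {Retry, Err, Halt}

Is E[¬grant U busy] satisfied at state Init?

Sat(¬grant) = {Load, Err}
E[¬grant U busy]: least fixpoint, start Z0 = Sat(busy) = {Retry, Err, Halt}, add states in Sat(¬grant) with some successor in Z. Z1 = {Load, Retry, Err, Halt}; fixed.
Sat(E[¬grant U busy]) = {Load, Retry, Err, Halt}
Init ∉ Sat(E[¬grant U busy]) = {Load, Retry, Err, Halt}, so the formula does not hold at Init.

No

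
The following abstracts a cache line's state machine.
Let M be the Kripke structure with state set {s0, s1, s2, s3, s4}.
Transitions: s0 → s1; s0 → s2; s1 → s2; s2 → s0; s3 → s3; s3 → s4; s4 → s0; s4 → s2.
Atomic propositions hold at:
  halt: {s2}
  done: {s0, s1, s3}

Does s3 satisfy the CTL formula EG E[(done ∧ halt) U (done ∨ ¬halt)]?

Sat(done ∧ halt) = ∅
Sat(¬halt) = {s0, s1, s3, s4}
Sat(done ∨ ¬halt) = {s0, s1, s3, s4}
E[(done ∧ halt) U (done ∨ ¬halt)]: least fixpoint, start Z0 = Sat((done ∨ ¬halt)) = {s0, s1, s3, s4}, add states in Sat(done ∧ halt) with some successor in Z. Already a fixed point.
Sat(E[(done ∧ halt) U (done ∨ ¬halt)]) = {s0, s1, s3, s4}
EG E[(done ∧ halt) U (done ∨ ¬halt)]: greatest fixpoint, start Z0 = {s0, s1, s3, s4}, keep only states in Sat with some successor in Z. Z1 = {s0, s3, s4}; Z2 = {s3, s4}; Z3 = {s3}; fixed.
Sat(EG E[(done ∧ halt) U (done ∨ ¬halt)]) = {s3}
s3 ∈ Sat(EG E[(done ∧ halt) U (done ∨ ¬halt)]) = {s3}, so the formula holds at s3.

Yes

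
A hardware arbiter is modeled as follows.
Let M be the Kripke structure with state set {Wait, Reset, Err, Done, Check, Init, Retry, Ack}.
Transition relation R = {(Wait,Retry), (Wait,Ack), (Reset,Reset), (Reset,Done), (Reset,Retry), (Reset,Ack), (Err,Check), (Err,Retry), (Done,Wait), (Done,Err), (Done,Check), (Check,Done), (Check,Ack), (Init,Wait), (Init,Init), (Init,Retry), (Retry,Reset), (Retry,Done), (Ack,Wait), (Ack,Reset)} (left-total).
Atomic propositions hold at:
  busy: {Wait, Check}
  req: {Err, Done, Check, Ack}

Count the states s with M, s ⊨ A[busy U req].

4

A[busy U req]: least fixpoint, start Z0 = Sat(req) = {Err, Done, Check, Ack}, add states in Sat(busy) with every successor in Z. Already a fixed point.
Sat(A[busy U req]) = {Err, Done, Check, Ack}
|Sat(A[busy U req])| = |{Err, Done, Check, Ack}| = 4.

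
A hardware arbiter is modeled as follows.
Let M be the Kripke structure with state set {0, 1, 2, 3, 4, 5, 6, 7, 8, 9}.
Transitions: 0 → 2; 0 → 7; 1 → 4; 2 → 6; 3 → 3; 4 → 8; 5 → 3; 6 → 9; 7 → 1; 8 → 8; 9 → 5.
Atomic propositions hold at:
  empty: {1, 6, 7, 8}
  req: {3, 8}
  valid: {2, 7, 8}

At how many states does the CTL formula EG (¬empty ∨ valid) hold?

5

Sat(¬empty) = {0, 2, 3, 4, 5, 9}
Sat(¬empty ∨ valid) = {0, 2, 3, 4, 5, 7, 8, 9}
EG (¬empty ∨ valid): greatest fixpoint, start Z0 = {0, 2, 3, 4, 5, 7, 8, 9}, keep only states in Sat with some successor in Z. Z1 = {0, 3, 4, 5, 8, 9}; Z2 = {3, 4, 5, 8, 9}; fixed.
Sat(EG (¬empty ∨ valid)) = {3, 4, 5, 8, 9}
|Sat(EG (¬empty ∨ valid))| = |{3, 4, 5, 8, 9}| = 5.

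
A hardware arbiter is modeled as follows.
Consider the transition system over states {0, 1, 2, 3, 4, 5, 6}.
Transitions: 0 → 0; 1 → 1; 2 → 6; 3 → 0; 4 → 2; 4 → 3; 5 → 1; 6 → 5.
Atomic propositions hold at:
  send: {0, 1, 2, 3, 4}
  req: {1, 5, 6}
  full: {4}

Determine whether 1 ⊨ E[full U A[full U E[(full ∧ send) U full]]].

Sat(full ∧ send) = {4}
E[(full ∧ send) U full]: least fixpoint, start Z0 = Sat(full) = {4}, add states in Sat(full ∧ send) with some successor in Z. Already a fixed point.
Sat(E[(full ∧ send) U full]) = {4}
A[full U E[(full ∧ send) U full]]: least fixpoint, start Z0 = Sat(E[(full ∧ send) U full]) = {4}, add states in Sat(full) with every successor in Z. Already a fixed point.
Sat(A[full U E[(full ∧ send) U full]]) = {4}
E[full U A[full U E[(full ∧ send) U full]]]: least fixpoint, start Z0 = Sat(A[full U E[(full ∧ send) U full]]) = {4}, add states in Sat(full) with some successor in Z. Already a fixed point.
Sat(E[full U A[full U E[(full ∧ send) U full]]]) = {4}
1 ∉ Sat(E[full U A[full U E[(full ∧ send) U full]]]) = {4}, so the formula does not hold at 1.

No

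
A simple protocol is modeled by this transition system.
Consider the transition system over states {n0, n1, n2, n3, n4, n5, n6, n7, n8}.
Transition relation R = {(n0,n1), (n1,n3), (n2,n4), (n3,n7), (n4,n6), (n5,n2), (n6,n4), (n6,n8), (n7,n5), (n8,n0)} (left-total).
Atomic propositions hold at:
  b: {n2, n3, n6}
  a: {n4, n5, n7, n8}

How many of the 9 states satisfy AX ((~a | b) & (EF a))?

5

Sat(~a) = {n0, n1, n2, n3, n6}
Sat(~a | b) = {n0, n1, n2, n3, n6}
EF a: least fixpoint, start Z0 = {n4, n5, n7, n8}, add states with some successor in Z. Z1 = {n2, n3, n4, n5, n6, n7, n8}; Z2 = {n1, n2, n3, n4, n5, n6, n7, n8}; Z3 = {n0, n1, n2, n3, n4, n5, n6, n7, n8}; fixed.
Sat(EF a) = {n0, n1, n2, n3, n4, n5, n6, n7, n8}
Sat((~a | b) & (EF a)) = {n0, n1, n2, n3, n6}
Sat(AX ((~a | b) & (EF a))) = {s : every successor in {n0, n1, n2, n3, n6}} = {n0, n1, n4, n5, n8}
|Sat(AX ((~a | b) & (EF a)))| = |{n0, n1, n4, n5, n8}| = 5.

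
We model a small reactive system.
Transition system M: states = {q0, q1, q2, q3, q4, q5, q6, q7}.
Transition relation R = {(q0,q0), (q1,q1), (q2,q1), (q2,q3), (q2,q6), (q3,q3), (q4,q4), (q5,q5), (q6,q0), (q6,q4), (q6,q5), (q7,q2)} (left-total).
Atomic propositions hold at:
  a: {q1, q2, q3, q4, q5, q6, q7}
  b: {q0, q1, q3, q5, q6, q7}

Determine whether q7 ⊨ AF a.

AF a: least fixpoint, start Z0 = {q1, q2, q3, q4, q5, q6, q7}, add states with every successor in Z. Already a fixed point.
Sat(AF a) = {q1, q2, q3, q4, q5, q6, q7}
q7 ∈ Sat(AF a) = {q1, q2, q3, q4, q5, q6, q7}, so the formula holds at q7.

Yes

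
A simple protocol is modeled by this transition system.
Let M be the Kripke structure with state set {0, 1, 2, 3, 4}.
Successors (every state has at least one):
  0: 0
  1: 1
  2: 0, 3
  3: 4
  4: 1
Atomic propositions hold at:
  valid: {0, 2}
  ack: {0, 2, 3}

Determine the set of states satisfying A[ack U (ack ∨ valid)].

{0, 2, 3}

Sat(ack ∨ valid) = {0, 2, 3}
A[ack U (ack ∨ valid)]: least fixpoint, start Z0 = Sat((ack ∨ valid)) = {0, 2, 3}, add states in Sat(ack) with every successor in Z. Already a fixed point.
Sat(A[ack U (ack ∨ valid)]) = {0, 2, 3}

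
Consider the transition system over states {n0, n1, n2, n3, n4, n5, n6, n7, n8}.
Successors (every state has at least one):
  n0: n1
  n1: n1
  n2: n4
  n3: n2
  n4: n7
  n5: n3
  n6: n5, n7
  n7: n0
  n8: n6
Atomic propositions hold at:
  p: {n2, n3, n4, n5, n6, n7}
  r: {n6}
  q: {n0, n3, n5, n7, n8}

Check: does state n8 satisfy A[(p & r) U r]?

Sat(p & r) = {n6}
A[(p & r) U r]: least fixpoint, start Z0 = Sat(r) = {n6}, add states in Sat(p & r) with every successor in Z. Already a fixed point.
Sat(A[(p & r) U r]) = {n6}
n8 ∉ Sat(A[(p & r) U r]) = {n6}, so the formula does not hold at n8.

No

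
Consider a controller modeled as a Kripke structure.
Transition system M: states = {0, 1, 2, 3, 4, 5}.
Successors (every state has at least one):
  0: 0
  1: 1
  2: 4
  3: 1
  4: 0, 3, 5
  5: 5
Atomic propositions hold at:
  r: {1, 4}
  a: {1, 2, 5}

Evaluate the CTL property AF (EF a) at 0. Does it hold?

EF a: least fixpoint, start Z0 = {1, 2, 5}, add states with some successor in Z. Z1 = {1, 2, 3, 4, 5}; fixed.
Sat(EF a) = {1, 2, 3, 4, 5}
AF (EF a): least fixpoint, start Z0 = {1, 2, 3, 4, 5}, add states with every successor in Z. Already a fixed point.
Sat(AF (EF a)) = {1, 2, 3, 4, 5}
0 ∉ Sat(AF (EF a)) = {1, 2, 3, 4, 5}, so the formula does not hold at 0.

No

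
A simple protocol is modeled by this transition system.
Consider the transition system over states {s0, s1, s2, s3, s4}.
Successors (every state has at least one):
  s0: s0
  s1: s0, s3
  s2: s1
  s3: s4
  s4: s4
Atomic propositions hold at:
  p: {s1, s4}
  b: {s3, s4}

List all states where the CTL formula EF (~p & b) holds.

{s1, s2, s3}

Sat(~p) = {s0, s2, s3}
Sat(~p & b) = {s3}
EF (~p & b): least fixpoint, start Z0 = {s3}, add states with some successor in Z. Z1 = {s1, s3}; Z2 = {s1, s2, s3}; fixed.
Sat(EF (~p & b)) = {s1, s2, s3}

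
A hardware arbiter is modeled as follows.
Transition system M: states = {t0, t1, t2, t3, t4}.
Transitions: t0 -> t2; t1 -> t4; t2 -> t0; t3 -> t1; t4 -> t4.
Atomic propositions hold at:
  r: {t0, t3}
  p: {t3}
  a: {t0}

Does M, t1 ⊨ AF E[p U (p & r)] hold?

Sat(p & r) = {t3}
E[p U (p & r)]: least fixpoint, start Z0 = Sat((p & r)) = {t3}, add states in Sat(p) with some successor in Z. Already a fixed point.
Sat(E[p U (p & r)]) = {t3}
AF E[p U (p & r)]: least fixpoint, start Z0 = {t3}, add states with every successor in Z. Already a fixed point.
Sat(AF E[p U (p & r)]) = {t3}
t1 ∉ Sat(AF E[p U (p & r)]) = {t3}, so the formula does not hold at t1.

No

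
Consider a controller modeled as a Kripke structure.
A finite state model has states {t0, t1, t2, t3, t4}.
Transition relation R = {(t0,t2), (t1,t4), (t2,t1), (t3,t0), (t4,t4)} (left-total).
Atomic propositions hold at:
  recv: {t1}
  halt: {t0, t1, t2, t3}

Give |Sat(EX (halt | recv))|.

3

Sat(halt | recv) = {t0, t1, t2, t3}
Sat(EX (halt | recv)) = {s : some successor in {t0, t1, t2, t3}} = {t0, t2, t3}
|Sat(EX (halt | recv))| = |{t0, t2, t3}| = 3.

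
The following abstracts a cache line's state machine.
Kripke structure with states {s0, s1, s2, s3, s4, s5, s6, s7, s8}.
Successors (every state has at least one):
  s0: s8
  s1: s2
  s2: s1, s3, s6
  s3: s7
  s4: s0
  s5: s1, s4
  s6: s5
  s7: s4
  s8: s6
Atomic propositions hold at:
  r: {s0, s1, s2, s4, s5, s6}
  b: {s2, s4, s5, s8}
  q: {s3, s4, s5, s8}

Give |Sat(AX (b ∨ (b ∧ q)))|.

4

Sat(b ∧ q) = {s4, s5, s8}
Sat(b ∨ (b ∧ q)) = {s2, s4, s5, s8}
Sat(AX (b ∨ (b ∧ q))) = {s : every successor in {s2, s4, s5, s8}} = {s0, s1, s6, s7}
|Sat(AX (b ∨ (b ∧ q)))| = |{s0, s1, s6, s7}| = 4.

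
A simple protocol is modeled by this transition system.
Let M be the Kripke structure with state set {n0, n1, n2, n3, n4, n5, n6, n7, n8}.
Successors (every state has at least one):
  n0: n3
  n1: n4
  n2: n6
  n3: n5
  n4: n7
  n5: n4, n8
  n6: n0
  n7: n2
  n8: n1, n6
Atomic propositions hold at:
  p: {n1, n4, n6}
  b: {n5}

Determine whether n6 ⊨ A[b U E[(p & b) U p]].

Sat(p & b) = ∅
E[(p & b) U p]: least fixpoint, start Z0 = Sat(p) = {n1, n4, n6}, add states in Sat(p & b) with some successor in Z. Already a fixed point.
Sat(E[(p & b) U p]) = {n1, n4, n6}
A[b U E[(p & b) U p]]: least fixpoint, start Z0 = Sat(E[(p & b) U p]) = {n1, n4, n6}, add states in Sat(b) with every successor in Z. Already a fixed point.
Sat(A[b U E[(p & b) U p]]) = {n1, n4, n6}
n6 ∈ Sat(A[b U E[(p & b) U p]]) = {n1, n4, n6}, so the formula holds at n6.

Yes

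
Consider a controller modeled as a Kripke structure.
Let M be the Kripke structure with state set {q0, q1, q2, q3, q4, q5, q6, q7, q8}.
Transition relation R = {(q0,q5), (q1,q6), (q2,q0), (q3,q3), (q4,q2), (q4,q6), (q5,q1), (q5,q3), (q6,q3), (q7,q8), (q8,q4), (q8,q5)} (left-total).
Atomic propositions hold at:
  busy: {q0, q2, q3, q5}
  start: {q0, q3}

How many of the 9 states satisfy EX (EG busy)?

EG busy: greatest fixpoint, start Z0 = {q0, q2, q3, q5}, keep only states in Sat with some successor in Z. Already a fixed point.
Sat(EG busy) = {q0, q2, q3, q5}
Sat(EX (EG busy)) = {s : some successor in {q0, q2, q3, q5}} = {q0, q2, q3, q4, q5, q6, q8}
|Sat(EX (EG busy))| = |{q0, q2, q3, q4, q5, q6, q8}| = 7.

7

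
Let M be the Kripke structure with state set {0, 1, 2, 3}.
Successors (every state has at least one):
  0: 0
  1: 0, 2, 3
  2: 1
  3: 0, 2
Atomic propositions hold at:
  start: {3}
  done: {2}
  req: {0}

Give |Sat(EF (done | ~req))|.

Sat(~req) = {1, 2, 3}
Sat(done | ~req) = {1, 2, 3}
EF (done | ~req): least fixpoint, start Z0 = {1, 2, 3}, add states with some successor in Z. Already a fixed point.
Sat(EF (done | ~req)) = {1, 2, 3}
|Sat(EF (done | ~req))| = |{1, 2, 3}| = 3.

3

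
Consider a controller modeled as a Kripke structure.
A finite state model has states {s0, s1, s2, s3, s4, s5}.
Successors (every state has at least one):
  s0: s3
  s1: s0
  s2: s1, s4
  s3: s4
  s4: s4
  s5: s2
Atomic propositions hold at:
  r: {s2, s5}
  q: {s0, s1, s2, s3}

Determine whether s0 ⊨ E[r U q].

E[r U q]: least fixpoint, start Z0 = Sat(q) = {s0, s1, s2, s3}, add states in Sat(r) with some successor in Z. Z1 = {s0, s1, s2, s3, s5}; fixed.
Sat(E[r U q]) = {s0, s1, s2, s3, s5}
s0 ∈ Sat(E[r U q]) = {s0, s1, s2, s3, s5}, so the formula holds at s0.

Yes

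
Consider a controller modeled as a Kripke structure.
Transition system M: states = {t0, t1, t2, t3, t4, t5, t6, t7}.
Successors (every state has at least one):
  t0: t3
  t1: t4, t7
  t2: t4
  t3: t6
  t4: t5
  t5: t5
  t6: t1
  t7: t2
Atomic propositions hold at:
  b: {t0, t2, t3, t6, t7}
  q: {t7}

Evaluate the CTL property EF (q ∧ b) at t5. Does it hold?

No

Sat(q ∧ b) = {t7}
EF (q ∧ b): least fixpoint, start Z0 = {t7}, add states with some successor in Z. Z1 = {t1, t7}; Z2 = {t1, t6, t7}; Z3 = {t1, t3, t6, t7}; Z4 = {t0, t1, t3, t6, t7}; fixed.
Sat(EF (q ∧ b)) = {t0, t1, t3, t6, t7}
t5 ∉ Sat(EF (q ∧ b)) = {t0, t1, t3, t6, t7}, so the formula does not hold at t5.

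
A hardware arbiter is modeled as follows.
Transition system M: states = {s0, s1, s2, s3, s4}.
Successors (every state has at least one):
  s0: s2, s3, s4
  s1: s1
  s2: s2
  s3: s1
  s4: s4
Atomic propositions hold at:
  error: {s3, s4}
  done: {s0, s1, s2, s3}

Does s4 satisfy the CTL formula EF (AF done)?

No

AF done: least fixpoint, start Z0 = {s0, s1, s2, s3}, add states with every successor in Z. Already a fixed point.
Sat(AF done) = {s0, s1, s2, s3}
EF (AF done): least fixpoint, start Z0 = {s0, s1, s2, s3}, add states with some successor in Z. Already a fixed point.
Sat(EF (AF done)) = {s0, s1, s2, s3}
s4 ∉ Sat(EF (AF done)) = {s0, s1, s2, s3}, so the formula does not hold at s4.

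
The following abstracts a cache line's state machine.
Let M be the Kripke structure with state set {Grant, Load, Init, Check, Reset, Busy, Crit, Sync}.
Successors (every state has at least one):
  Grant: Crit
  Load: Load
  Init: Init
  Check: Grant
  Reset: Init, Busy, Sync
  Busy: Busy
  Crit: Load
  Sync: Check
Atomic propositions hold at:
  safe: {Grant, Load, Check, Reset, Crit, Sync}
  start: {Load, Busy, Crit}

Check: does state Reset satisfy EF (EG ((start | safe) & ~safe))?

Yes

Sat(start | safe) = {Grant, Load, Check, Reset, Busy, Crit, Sync}
Sat(~safe) = {Init, Busy}
Sat((start | safe) & ~safe) = {Busy}
EG ((start | safe) & ~safe): greatest fixpoint, start Z0 = {Busy}, keep only states in Sat with some successor in Z. Already a fixed point.
Sat(EG ((start | safe) & ~safe)) = {Busy}
EF (EG ((start | safe) & ~safe)): least fixpoint, start Z0 = {Busy}, add states with some successor in Z. Z1 = {Reset, Busy}; fixed.
Sat(EF (EG ((start | safe) & ~safe))) = {Reset, Busy}
Reset ∈ Sat(EF (EG ((start | safe) & ~safe))) = {Reset, Busy}, so the formula holds at Reset.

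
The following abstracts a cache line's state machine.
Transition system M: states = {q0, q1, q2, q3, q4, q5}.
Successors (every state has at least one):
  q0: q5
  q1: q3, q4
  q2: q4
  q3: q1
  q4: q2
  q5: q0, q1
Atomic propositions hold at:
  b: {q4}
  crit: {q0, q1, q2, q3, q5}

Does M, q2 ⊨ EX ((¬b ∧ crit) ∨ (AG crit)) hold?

No

Sat(¬b) = {q0, q1, q2, q3, q5}
Sat(¬b ∧ crit) = {q0, q1, q2, q3, q5}
AG crit: greatest fixpoint, start Z0 = {q0, q1, q2, q3, q5}, keep only states in Sat with every successor in Z. Z1 = {q0, q3, q5}; Z2 = {q0}; Z3 = ∅; fixed.
Sat(AG crit) = ∅
Sat((¬b ∧ crit) ∨ (AG crit)) = {q0, q1, q2, q3, q5}
Sat(EX ((¬b ∧ crit) ∨ (AG crit))) = {s : some successor in {q0, q1, q2, q3, q5}} = {q0, q1, q3, q4, q5}
q2 ∉ Sat(EX ((¬b ∧ crit) ∨ (AG crit))) = {q0, q1, q3, q4, q5}, so the formula does not hold at q2.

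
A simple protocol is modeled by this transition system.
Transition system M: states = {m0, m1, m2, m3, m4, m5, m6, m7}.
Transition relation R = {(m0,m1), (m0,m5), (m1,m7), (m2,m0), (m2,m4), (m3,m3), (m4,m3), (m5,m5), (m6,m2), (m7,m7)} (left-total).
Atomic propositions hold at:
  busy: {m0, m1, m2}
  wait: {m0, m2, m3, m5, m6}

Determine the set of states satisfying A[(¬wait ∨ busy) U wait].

{m0, m2, m3, m4, m5, m6}

Sat(¬wait) = {m1, m4, m7}
Sat(¬wait ∨ busy) = {m0, m1, m2, m4, m7}
A[(¬wait ∨ busy) U wait]: least fixpoint, start Z0 = Sat(wait) = {m0, m2, m3, m5, m6}, add states in Sat(¬wait ∨ busy) with every successor in Z. Z1 = {m0, m2, m3, m4, m5, m6}; fixed.
Sat(A[(¬wait ∨ busy) U wait]) = {m0, m2, m3, m4, m5, m6}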